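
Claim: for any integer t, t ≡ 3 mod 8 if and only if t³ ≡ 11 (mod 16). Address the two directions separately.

Forward direction. This fails: take t = 11. Then 11 ≡ 3 (mod 8), but 11³ = 1331 ≡ 3 (mod 16), not 11.

Converse. The residues r modulo 16 with r³ ≡ 11 (mod 16) are exactly {3}, and each is ≡ 3 (mod 8).

(⇒) fails; (⇐) holds.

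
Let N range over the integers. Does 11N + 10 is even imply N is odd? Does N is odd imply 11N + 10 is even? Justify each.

[⇒] This fails: N = 2 gives 11N + 10 = 32, which is even, but 2 is even, not odd.

[⇐] This also fails: N = 1 is odd, but 11N + 10 = 21 is odd, not even.

Neither implication holds.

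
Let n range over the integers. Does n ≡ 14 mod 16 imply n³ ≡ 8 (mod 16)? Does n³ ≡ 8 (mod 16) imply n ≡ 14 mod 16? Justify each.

Not equivalent: only (⇒) holds.

[⇒] Suppose n ≡ 14 mod 16. Write n = 16j + 14. Then (16j + 14)³ = 4096j³ + 10752j² + 9408j + 2744 = 16(256j³ + 672j² + 588j + 171) + 8, so n³ ≡ 8 (mod 16).

[⇐] This fails: take n = 2. Then 2³ = 8 ≡ 8 (mod 16), yet 2 ≡ 2 (mod 16), not 14.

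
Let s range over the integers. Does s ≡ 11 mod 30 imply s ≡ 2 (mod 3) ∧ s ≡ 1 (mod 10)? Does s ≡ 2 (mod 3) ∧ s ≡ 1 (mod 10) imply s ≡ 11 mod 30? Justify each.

(⟹) Suppose s ≡ 11 (mod 30); write s = 30j + 11. Since 3 ∣ 30, reducing mod 3 gives s ≡ 11 ≡ 2 (mod 3); since 10 ∣ 30, reducing mod 10 gives s ≡ 11 ≡ 1 (mod 10).

(⟸) Conversely, if s ≡ 2 (mod 3) and s ≡ 1 (mod 10), then by the Chinese remainder theorem s ≡ 11 (mod 30). This is exactly s ≡ 11 (mod 30).

Both directions hold; the statement is true.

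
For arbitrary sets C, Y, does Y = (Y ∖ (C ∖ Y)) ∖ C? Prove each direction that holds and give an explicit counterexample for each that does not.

Only the reverse inclusion holds.

(⊆) This inclusion fails. Take C = {1}, Y = {1}; then 1 ∈ Y but 1 ∉ (Y ∖ (C ∖ Y)) ∖ C.

(⊇) Let x ∈ (Y ∖ (C ∖ Y)) ∖ C. Then x ∈ Y and x ∉ C, from which x ∈ Y.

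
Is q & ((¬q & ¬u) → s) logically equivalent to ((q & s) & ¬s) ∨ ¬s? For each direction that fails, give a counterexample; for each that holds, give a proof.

[⇒] This fails. Under q = T, s = T, u = F, the left side is true but the right side is false.

[⇐] This fails. Under q = F, s = F, u = F, the left side is false but the right side is true.

Neither implication holds.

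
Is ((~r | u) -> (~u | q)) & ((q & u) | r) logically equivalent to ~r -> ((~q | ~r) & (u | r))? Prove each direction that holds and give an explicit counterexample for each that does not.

(⇒) Assume the antecedent. If u is true, ~r -> ((~q | ~r) & (u | r)) reduces to true regardless of the other variables. If u is false, the antecedent forces (u = F, r = T, q = F) or (u = F, r = T, q = T), and ~r -> ((~q | ~r) & (u | r)) holds there. Either way ~r -> ((~q | ~r) & (u | r)) holds.

(⇐) This fails. Under u = T, r = F, q = F, the left side is false but the right side is true.

Only the forward direction holds.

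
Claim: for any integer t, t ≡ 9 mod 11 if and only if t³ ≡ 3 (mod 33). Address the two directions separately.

The forward direction fails; the converse holds.

(→) This fails: take t = 20. Then 20 ≡ 9 (mod 11), but 20³ = 8000 ≡ 14 (mod 33), not 3.

(←) Conversely, the residues r modulo 33 with r³ ≡ 3 (mod 33) are exactly {9}, and each is ≡ 9 (mod 11).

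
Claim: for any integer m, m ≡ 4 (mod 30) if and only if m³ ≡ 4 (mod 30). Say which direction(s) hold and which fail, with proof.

The biconditional holds.

(→) Suppose m ≡ 4 (mod 30). Write m = 30j + 4. Then (30j + 4)³ = 27000j³ + 10800j² + 1440j + 64 = 30(900j³ + 360j² + 48j + 2) + 4, so m³ ≡ 4 (mod 30).

(←) Conversely, suppose m³ ≡ 4 (mod 30). The only residue r in {0, …, 29} with r³ ≡ 4 (mod 30) is r = 4, so m ≡ 4 (mod 30).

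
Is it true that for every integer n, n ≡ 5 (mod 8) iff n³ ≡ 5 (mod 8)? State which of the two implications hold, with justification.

(⇒) Suppose n ≡ 5 (mod 8). Write n = 8j + 5. Then (8j + 5)³ = 512j³ + 960j² + 600j + 125 = 8(64j³ + 120j² + 75j + 15) + 5, so n³ ≡ 5 (mod 8).

(⇐) For the converse, argue contrapositively. If n ≢ 5 (mod 8), then n is congruent to one of 0, 1, 2, 3, 4, 6, 7 modulo 8, and these give n³ ≡ 0, 1, 0, 3, 0, 0, 7 respectively — never 5.

Both directions hold; the statement is true.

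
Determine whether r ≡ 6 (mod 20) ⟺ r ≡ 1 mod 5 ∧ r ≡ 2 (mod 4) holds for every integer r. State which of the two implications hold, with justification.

Both implications hold.

(⇒) Suppose r ≡ 6 (mod 20); write r = 20j + 6. Since 5 ∣ 20, reducing mod 5 gives r ≡ 6 ≡ 1 (mod 5); since 4 ∣ 20, reducing mod 4 gives r ≡ 6 ≡ 2 (mod 4).

(⇐) Conversely, if r ≡ 1 (mod 5) and r ≡ 2 (mod 4), then by the Chinese remainder theorem r ≡ 6 (mod 20). This is exactly r ≡ 6 (mod 20).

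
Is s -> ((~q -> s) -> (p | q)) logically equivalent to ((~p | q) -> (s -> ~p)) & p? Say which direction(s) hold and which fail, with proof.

Forward direction. This fails. Under q = F, p = F, s = F, the left side is true but the right side is false.

Converse. Assume the antecedent. If q is true, s -> ((~q -> s) -> (p | q)) reduces to true regardless of the other variables. If q is false, the antecedent forces (q = F, p = T, s = F) or (q = F, p = T, s = T), and s -> ((~q -> s) -> (p | q)) holds there. Either way s -> ((~q -> s) -> (p | q)) holds.

Not equivalent: only (⇐) holds.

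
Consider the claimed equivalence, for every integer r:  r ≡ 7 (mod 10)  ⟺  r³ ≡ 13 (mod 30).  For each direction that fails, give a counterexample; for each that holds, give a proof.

[⇐] The residues r modulo 30 with r³ ≡ 13 (mod 30) are exactly {7}, and each is ≡ 7 (mod 10).

[⇒] This fails: take r = 17. Then 17 ≡ 7 (mod 10), but 17³ = 4913 ≡ 23 (mod 30), not 13.

The forward direction fails; the converse holds.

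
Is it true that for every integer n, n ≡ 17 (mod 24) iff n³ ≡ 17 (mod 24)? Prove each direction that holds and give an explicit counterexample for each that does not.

[⇒] Suppose n ≡ 17 (mod 24). Write n = 24j + 17. Then (24j + 17)³ = 13824j³ + 29376j² + 20808j + 4913 = 24(576j³ + 1224j² + 867j + 204) + 17, so n³ ≡ 17 (mod 24).

[⇐] Conversely, suppose n³ ≡ 17 (mod 24). The only residue r in {0, …, 23} with r³ ≡ 17 (mod 24) is r = 17, so n ≡ 17 (mod 24).

Equivalent; both directions hold.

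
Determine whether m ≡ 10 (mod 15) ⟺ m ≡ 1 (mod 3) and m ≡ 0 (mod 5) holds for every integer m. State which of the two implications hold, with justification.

[⇒] Suppose m ≡ 10 (mod 15); write m = 15j + 10. Since 3 ∣ 15, reducing mod 3 gives m ≡ 10 ≡ 1 (mod 3); since 5 ∣ 15, reducing mod 5 gives m ≡ 10 ≡ 0 (mod 5).

[⇐] Conversely, if m ≡ 1 (mod 3) and m ≡ 0 (mod 5), then by the Chinese remainder theorem m ≡ 10 (mod 15). This is exactly m ≡ 10 (mod 15).

Both directions hold.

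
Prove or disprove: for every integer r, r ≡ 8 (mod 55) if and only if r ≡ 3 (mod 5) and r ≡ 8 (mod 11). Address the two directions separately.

Both implications hold.

(⇐) If r ≡ 3 (mod 5) and r ≡ 8 (mod 11), then by the Chinese remainder theorem r ≡ 8 (mod 55). This is exactly r ≡ 8 (mod 55).

(⇒) Suppose r ≡ 8 (mod 55); write r = 55j + 8. Since 5 ∣ 55, reducing mod 5 gives r ≡ 8 ≡ 3 (mod 5); since 11 ∣ 55, reducing mod 11 gives r ≡ 8 (mod 11).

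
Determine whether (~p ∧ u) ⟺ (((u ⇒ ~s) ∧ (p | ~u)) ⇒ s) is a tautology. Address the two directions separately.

The forward direction holds; the converse fails.

[⇒] Assume the antecedent. If u is true, the antecedent forces (u = T, p = F, s = F) or (u = T, p = F, s = T), and ((u ⇒ ~s) ∧ (p | ~u)) ⇒ s holds there. If u is false, the antecedent cannot hold. Either way ((u ⇒ ~s) ∧ (p | ~u)) ⇒ s holds.

[⇐] This fails. Under u = F, p = F, s = T, the left side is false but the right side is true.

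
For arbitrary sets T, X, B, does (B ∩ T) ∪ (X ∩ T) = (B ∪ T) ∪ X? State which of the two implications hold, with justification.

Only the forward inclusion holds.

(⊆) Let x ∈ (B ∩ T) ∪ (X ∩ T). Then either x ∈ T ∩ X and x ∉ B; or x ∈ T ∩ B and x ∉ X; or x ∈ T ∩ X ∩ B. In each case x ∈ (B ∪ T) ∪ X, so (B ∩ T) ∪ (X ∩ T) ⊆ (B ∪ T) ∪ X.

(⊇) This inclusion fails. Take T = {1}, X = ∅, B = ∅; then 1 ∈ (B ∪ T) ∪ X but 1 ∉ (B ∩ T) ∪ (X ∩ T).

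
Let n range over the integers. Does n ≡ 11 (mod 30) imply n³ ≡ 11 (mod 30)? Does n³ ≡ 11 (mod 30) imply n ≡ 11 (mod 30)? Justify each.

(→) Suppose n ≡ 11 (mod 30). Write n = 30j + 11. Then (30j + 11)³ = 27000j³ + 29700j² + 10890j + 1331 = 30(900j³ + 990j² + 363j + 44) + 11, so n³ ≡ 11 (mod 30).

(←) Conversely, suppose n³ ≡ 11 (mod 30). The only residue r in {0, …, 29} with r³ ≡ 11 (mod 30) is r = 11, so n ≡ 11 (mod 30).

Both implications hold.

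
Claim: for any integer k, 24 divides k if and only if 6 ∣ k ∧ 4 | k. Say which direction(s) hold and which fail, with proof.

Not equivalent: only (⇒) holds.

(←) This fails: take k = 12. Both 6 ∣ 12 and 4 ∣ 12, yet 12 is not a multiple of 24 (since 12 = 0·24 + 12), so 24 ∤ 12.

(→) If 24 ∣ k, write k = 24q. Since 24 = 4·6, k = 6·(4q), so 6 ∣ k; and since 24 = 6·4, k = 4·(6q), so 4 ∣ k.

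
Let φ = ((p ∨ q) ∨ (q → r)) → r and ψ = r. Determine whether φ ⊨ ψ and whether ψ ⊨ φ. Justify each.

Equivalent; both directions hold.

(→) Assume the antecedent. If q is true, the antecedent forces (q = T, p = F, r = T) or (q = T, p = T, r = T), and r holds there. If q is false, the antecedent forces (q = F, p = F, r = T) or (q = F, p = T, r = T), and r holds there. Either way r holds.

(←) Assume the antecedent. If q is true, the antecedent forces (q = T, p = F, r = T) or (q = T, p = T, r = T), and ((p ∨ q) ∨ (q → r)) → r holds there. If q is false, the antecedent forces (q = F, p = F, r = T) or (q = F, p = T, r = T), and ((p ∨ q) ∨ (q → r)) → r holds there. Either way ((p ∨ q) ∨ (q → r)) → r holds.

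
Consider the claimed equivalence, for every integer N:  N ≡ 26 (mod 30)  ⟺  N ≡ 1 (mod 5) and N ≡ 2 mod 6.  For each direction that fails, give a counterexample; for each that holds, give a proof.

Both directions hold; the statement is true.

(→) Suppose N ≡ 26 (mod 30); write N = 30j + 26. Since 5 ∣ 30, reducing mod 5 gives N ≡ 26 ≡ 1 (mod 5); since 6 ∣ 30, reducing mod 6 gives N ≡ 26 ≡ 2 (mod 6).

(←) Conversely, if N ≡ 1 (mod 5) and N ≡ 2 (mod 6), then by the Chinese remainder theorem N ≡ 26 (mod 30). This is exactly N ≡ 26 (mod 30).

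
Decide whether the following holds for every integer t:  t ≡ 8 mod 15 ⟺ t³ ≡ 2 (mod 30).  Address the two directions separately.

[⇒] This fails: take t = 23. Then 23 ≡ 8 (mod 15), but 23³ = 12167 ≡ 17 (mod 30), not 2.

[⇐] Conversely, the residues r modulo 30 with r³ ≡ 2 (mod 30) are exactly {8}, and each is ≡ 8 (mod 15).

Not equivalent: only (⇐) holds.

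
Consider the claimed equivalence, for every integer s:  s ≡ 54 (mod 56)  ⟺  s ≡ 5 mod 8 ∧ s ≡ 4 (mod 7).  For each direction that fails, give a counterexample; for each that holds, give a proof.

(→) This fails: s = 54 gives 54 ≡ 54 (mod 56) but 54 ≡ 6 (mod 8), so the conjunction on the right does not hold.

(←) This fails: s = 53 satisfies both congruences on the right (53 ≡ 5 mod 8 and 53 ≡ 4 mod 7) yet 53 ≡ 53 (mod 56), not 54.

Both directions fail.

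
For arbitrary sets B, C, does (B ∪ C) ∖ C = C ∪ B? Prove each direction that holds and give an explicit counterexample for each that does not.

(⊆) holds; (⊇) fails.

(⊆) Let x ∈ (B ∪ C) ∖ C. Then x ∈ B and x ∉ C, from which x ∈ C ∪ B.

(⊇) This inclusion fails. Take B = ∅, C = {1}; then 1 ∈ C ∪ B but 1 ∉ (B ∪ C) ∖ C.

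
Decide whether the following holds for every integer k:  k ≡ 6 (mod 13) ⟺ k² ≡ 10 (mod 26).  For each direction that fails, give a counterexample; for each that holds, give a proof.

(→) This fails: take k = 19. Then 19 ≡ 6 (mod 13), but 19² = 361 ≡ 23 (mod 26), not 10.

(←) This fails: take k = 20. Then 20² = 400 ≡ 10 (mod 26), yet 20 ≡ 7 (mod 13), not 6.

Neither direction holds.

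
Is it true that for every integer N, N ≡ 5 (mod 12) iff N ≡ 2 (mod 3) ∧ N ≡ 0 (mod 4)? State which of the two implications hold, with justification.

(⇒) fails and (⇐) fails.

(⇒) This fails: N = 5 gives 5 ≡ 5 (mod 12) but 5 ≡ 1 (mod 4), so the conjunction on the right does not hold.

(⇐) This fails: N = 8 satisfies both congruences on the right (8 ≡ 2 mod 3 and 8 ≡ 0 mod 4) yet 8 ≡ 8 (mod 12), not 5.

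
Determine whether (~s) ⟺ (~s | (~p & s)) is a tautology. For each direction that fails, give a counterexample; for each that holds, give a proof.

The forward direction holds; the converse fails.

Forward direction. Assume the antecedent. If p is true, the antecedent forces (p = T, s = F), and ~s | (~p & s) holds there. If p is false, ~s | (~p & s) reduces to true regardless of the other variables. Either way ~s | (~p & s) holds.

Converse. This fails. Under p = F, s = T, the left side is false but the right side is true.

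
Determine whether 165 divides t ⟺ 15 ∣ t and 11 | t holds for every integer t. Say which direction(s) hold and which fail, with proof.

(⇒) If 165 ∣ t, write t = 165q. Since 165 = 11·15, t = 15·(11q), so 15 ∣ t; and since 165 = 15·11, t = 11·(15q), so 11 ∣ t.

(⇐) Suppose 15 ∣ t and 11 ∣ t. Any common multiple of 15 and 11 is a multiple of their lcm; here gcd(15, 11) = 1, so lcm(15, 11) = 15·11 = 165, so 165 ∣ t.

The biconditional holds.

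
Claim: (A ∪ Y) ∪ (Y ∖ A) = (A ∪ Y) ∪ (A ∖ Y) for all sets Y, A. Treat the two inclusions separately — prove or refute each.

Forward inclusion. Let x ∈ (A ∪ Y) ∪ (Y ∖ A). Then either x ∈ Y and x ∉ A; or x ∈ A and x ∉ Y; or x ∈ Y ∩ A. In each case x ∈ (A ∪ Y) ∪ (A ∖ Y), so (A ∪ Y) ∪ (Y ∖ A) ⊆ (A ∪ Y) ∪ (A ∖ Y).

Reverse inclusion. Let x ∈ (A ∪ Y) ∪ (A ∖ Y). Then either x ∈ Y and x ∉ A; or x ∈ A and x ∉ Y; or x ∈ Y ∩ A. In each case x ∈ (A ∪ Y) ∪ (Y ∖ A), so (A ∪ Y) ∪ (A ∖ Y) ⊆ (A ∪ Y) ∪ (Y ∖ A).

The two sets are equal.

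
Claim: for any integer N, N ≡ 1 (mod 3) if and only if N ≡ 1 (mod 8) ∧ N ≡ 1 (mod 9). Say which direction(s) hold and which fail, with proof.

(⇒) fails; (⇐) holds.

(⇐) If N ≡ 1 (mod 8) and N ≡ 1 (mod 9), then by the Chinese remainder theorem N ≡ 1 (mod 72). Since 1 ≡ 1 (mod 3) and 3 ∣ 72, we get N ≡ 1 (mod 3).

(⇒) This fails: N = 4 gives 4 ≡ 1 (mod 3) but 4 ≡ 4 (mod 8), so the conjunction on the right does not hold.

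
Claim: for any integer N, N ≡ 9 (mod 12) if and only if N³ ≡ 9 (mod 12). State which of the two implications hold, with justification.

[⇒] Suppose N ≡ 9 (mod 12). Write N = 12j + 9. Then (12j + 9)³ = 1728j³ + 3888j² + 2916j + 729 = 12(144j³ + 324j² + 243j + 60) + 9, so N³ ≡ 9 (mod 12).

[⇐] Conversely, suppose N³ ≡ 9 (mod 12). The only residue r in {0, …, 11} with r³ ≡ 9 (mod 12) is r = 9, so N ≡ 9 (mod 12).

Both directions hold; the statement is true.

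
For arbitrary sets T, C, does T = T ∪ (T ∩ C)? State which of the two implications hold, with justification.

Both inclusions hold.

(⊆) Let x ∈ T. Then either x ∈ T and x ∉ C; or x ∈ T ∩ C. In each case x ∈ T ∪ (T ∩ C), so T ⊆ T ∪ (T ∩ C).

(⊇) Let x ∈ T ∪ (T ∩ C). Then either x ∈ T and x ∉ C; or x ∈ T ∩ C. In each case x ∈ T, so T ∪ (T ∩ C) ⊆ T.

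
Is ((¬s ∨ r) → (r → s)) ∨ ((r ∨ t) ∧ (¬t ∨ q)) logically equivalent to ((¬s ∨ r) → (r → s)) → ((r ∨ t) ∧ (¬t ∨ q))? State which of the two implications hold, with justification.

(⟹) This fails. Under r = F, q = F, s = F, t = F, the left side is true but the right side is false.

(⟸) This fails. Under r = T, q = F, s = F, t = T, the left side is false but the right side is true.

Neither implication holds.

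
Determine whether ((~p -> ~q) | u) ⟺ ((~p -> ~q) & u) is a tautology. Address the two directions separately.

Not equivalent: only (⇐) holds.

Converse. Assume the antecedent. If p is true, (~p -> ~q) | u reduces to true regardless of the other variables. If p is false, the antecedent forces (p = F, q = F, u = T), and (~p -> ~q) | u holds there. Either way (~p -> ~q) | u holds.

Forward direction. This fails. Under p = F, q = F, u = F, the left side is true but the right side is false.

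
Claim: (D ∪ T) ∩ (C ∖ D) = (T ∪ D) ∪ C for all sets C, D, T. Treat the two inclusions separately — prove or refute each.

Only the forward inclusion holds.

(⟹) Let x ∈ (D ∪ T) ∩ (C ∖ D). Then x ∈ C ∩ T and x ∉ D, from which x ∈ (T ∪ D) ∪ C.

(⟸) This inclusion fails. Take C = {1}, D = ∅, T = ∅; then 1 ∈ (T ∪ D) ∪ C but 1 ∉ (D ∪ T) ∩ (C ∖ D).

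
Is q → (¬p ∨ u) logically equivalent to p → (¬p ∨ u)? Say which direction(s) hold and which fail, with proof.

Not equivalent: only (⇐) holds.

(⇒) This fails. Under p = T, u = F, q = F, the left side is true but the right side is false.

(⇐) Assume the antecedent. If p is true, the antecedent forces (p = T, u = T, q = F) or (p = T, u = T, q = T), and q → (¬p ∨ u) holds there. If p is false, q → (¬p ∨ u) reduces to true regardless of the other variables. Either way q → (¬p ∨ u) holds.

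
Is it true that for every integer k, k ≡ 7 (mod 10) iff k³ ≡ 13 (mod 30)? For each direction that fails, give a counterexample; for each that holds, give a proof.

(⟹) This fails: take k = 17. Then 17 ≡ 7 (mod 10), but 17³ = 4913 ≡ 23 (mod 30), not 13.

(⟸) Conversely, the residues r modulo 30 with r³ ≡ 13 (mod 30) are exactly {7}, and each is ≡ 7 (mod 10).

Only the reverse direction holds.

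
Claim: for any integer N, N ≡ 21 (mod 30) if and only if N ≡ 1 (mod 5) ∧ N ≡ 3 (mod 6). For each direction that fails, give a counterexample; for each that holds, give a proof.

(←) If N ≡ 1 (mod 5) and N ≡ 3 (mod 6), then by the Chinese remainder theorem N ≡ 21 (mod 30). This is exactly N ≡ 21 (mod 30).

(→) Suppose N ≡ 21 (mod 30); write N = 30j + 21. Since 5 ∣ 30, reducing mod 5 gives N ≡ 21 ≡ 1 (mod 5); since 6 ∣ 30, reducing mod 6 gives N ≡ 21 ≡ 3 (mod 6).

The biconditional holds.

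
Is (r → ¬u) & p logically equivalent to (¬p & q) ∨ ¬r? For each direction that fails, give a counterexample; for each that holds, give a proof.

(⟹) This fails. Under r = T, q = F, p = T, u = F, the left side is true but the right side is false.

(⟸) This fails. Under r = F, q = F, p = F, u = F, the left side is false but the right side is true.

(⇒) fails and (⇐) fails.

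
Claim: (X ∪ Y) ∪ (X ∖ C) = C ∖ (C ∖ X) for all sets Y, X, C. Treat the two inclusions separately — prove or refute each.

Reverse inclusion. Let x ∈ C ∖ (C ∖ X). Then either x ∈ X ∩ C and x ∉ Y; or x ∈ Y ∩ X ∩ C. In each case x ∈ (X ∪ Y) ∪ (X ∖ C), so C ∖ (C ∖ X) ⊆ (X ∪ Y) ∪ (X ∖ C).

Forward inclusion. This inclusion fails. Take Y = {1}, X = ∅, C = ∅; then 1 ∈ (X ∪ Y) ∪ (X ∖ C) but 1 ∉ C ∖ (C ∖ X).

(⊆) fails; (⊇) holds.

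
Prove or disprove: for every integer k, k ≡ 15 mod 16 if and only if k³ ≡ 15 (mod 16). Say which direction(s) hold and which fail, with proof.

Forward direction. Suppose k ≡ 15 mod 16. Write k = 16j + 15. Then (16j + 15)³ = 4096j³ + 11520j² + 10800j + 3375 = 16(256j³ + 720j² + 675j + 210) + 15, so k³ ≡ 15 (mod 16).

Converse. Suppose k³ ≡ 15 (mod 16). The only residue r in {0, …, 15} with r³ ≡ 15 (mod 16) is r = 15, so k ≡ 15 (mod 16).

Both implications hold.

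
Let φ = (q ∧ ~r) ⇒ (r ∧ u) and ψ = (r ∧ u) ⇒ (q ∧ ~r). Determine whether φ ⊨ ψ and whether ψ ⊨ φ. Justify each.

Neither direction holds.

Forward direction. This fails. Under u = T, q = F, r = T, the left side is true but the right side is false.

Converse. This fails. Under u = F, q = T, r = F, the left side is false but the right side is true.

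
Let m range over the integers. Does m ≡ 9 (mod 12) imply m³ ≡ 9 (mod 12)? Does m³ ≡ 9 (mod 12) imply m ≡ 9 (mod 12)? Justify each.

(→) Suppose m ≡ 9 (mod 12). Write m = 12j + 9. Then (12j + 9)³ = 1728j³ + 3888j² + 2916j + 729 = 12(144j³ + 324j² + 243j + 60) + 9, so m³ ≡ 9 (mod 12).

(←) For the converse, argue contrapositively. If m ≢ 9 (mod 12), then m is congruent to one of 0, 1, 2, 3, 4, 5, 6, 7, 8, 10, 11 modulo 12, and these give m³ ≡ 0, 1, 8, 3, 4, 5, 0, 7, 8, 4, 11 respectively — never 9.

Equivalent; both directions hold.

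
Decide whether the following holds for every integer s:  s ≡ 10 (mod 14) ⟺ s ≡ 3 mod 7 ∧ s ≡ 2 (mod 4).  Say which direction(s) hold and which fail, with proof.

(⟹) This fails: s = 24 gives 24 ≡ 10 (mod 14) but 24 ≡ 0 (mod 4), so the conjunction on the right does not hold.

(⟸) Conversely, if s ≡ 3 (mod 7) and s ≡ 2 (mod 4), then by the Chinese remainder theorem s ≡ 10 (mod 28). Since 10 ≡ 10 (mod 14) and 14 ∣ 28, we get s ≡ 10 (mod 14).

The forward direction fails; the converse holds.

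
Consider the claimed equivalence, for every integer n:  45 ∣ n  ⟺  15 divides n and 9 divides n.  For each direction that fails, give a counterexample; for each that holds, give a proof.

Both directions hold; the statement is true.

Forward direction. If 45 ∣ n, write n = 45q. Since 45 = 3·15, n = 15·(3q), so 15 ∣ n; and since 45 = 5·9, n = 9·(5q), so 9 ∣ n.

Converse. Suppose 15 ∣ n and 9 ∣ n. Any common multiple of 15 and 9 is a multiple of their lcm; here lcm(15, 9) = 15·9/gcd(15, 9) = 135/3 = 45, so 45 ∣ n.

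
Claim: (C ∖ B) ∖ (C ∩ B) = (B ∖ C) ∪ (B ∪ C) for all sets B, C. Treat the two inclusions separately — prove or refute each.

The sets are not equal: only the forward inclusion holds.

Forward inclusion. Let x ∈ (C ∖ B) ∖ (C ∩ B). Then x ∈ C and x ∉ B, from which x ∈ (B ∖ C) ∪ (B ∪ C).

Reverse inclusion. This inclusion fails. Take B = {1}, C = ∅; then 1 ∈ (B ∖ C) ∪ (B ∪ C) but 1 ∉ (C ∖ B) ∖ (C ∩ B).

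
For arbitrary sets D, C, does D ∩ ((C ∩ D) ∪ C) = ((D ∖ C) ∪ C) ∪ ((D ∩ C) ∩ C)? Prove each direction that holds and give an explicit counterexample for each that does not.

(⟹) Let x ∈ D ∩ ((C ∩ D) ∪ C). Then x ∈ D ∩ C, from which x ∈ ((D ∖ C) ∪ C) ∪ ((D ∩ C) ∩ C).

(⟸) This inclusion fails. Take D = {1}, C = ∅; then 1 ∈ ((D ∖ C) ∪ C) ∪ ((D ∩ C) ∩ C) but 1 ∉ D ∩ ((C ∩ D) ∪ C).

The sets are not equal: only the forward inclusion holds.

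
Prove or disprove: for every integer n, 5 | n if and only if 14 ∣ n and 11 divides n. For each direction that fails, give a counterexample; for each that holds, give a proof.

Neither direction holds.

(→) This fails: take n = 5. Certainly 5 ∣ 5, but 14 ∤ 5.

(←) This fails: take n = 154. Both 14 ∣ 154 and 11 ∣ 154, yet 154 is not a multiple of 5 (since 154 = 30·5 + 4), so 5 ∤ 154.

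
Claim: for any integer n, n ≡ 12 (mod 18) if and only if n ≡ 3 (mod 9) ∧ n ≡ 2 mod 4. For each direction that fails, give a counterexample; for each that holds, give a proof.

Forward direction. This fails: n = 12 gives 12 ≡ 12 (mod 18) but 12 ≡ 0 (mod 4), so the conjunction on the right does not hold.

Converse. If n ≡ 3 (mod 9) and n ≡ 2 (mod 4), then by the Chinese remainder theorem n ≡ 30 (mod 36). Since 30 ≡ 12 (mod 18) and 18 ∣ 36, we get n ≡ 12 (mod 18).

Only the reverse direction holds.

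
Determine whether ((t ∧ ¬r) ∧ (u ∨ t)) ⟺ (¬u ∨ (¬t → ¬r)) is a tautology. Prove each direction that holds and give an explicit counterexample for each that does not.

Not equivalent: only (⇒) holds.

(⇒) Assume the antecedent. If t is true, ¬u ∨ (¬t → ¬r) reduces to true regardless of the other variables. If t is false, the antecedent cannot hold. Either way ¬u ∨ (¬t → ¬r) holds.

(⇐) This fails. Under t = F, u = F, r = F, the left side is false but the right side is true.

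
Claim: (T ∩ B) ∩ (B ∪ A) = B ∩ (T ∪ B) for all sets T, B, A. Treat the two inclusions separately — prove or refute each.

Forward inclusion. Let x ∈ (T ∩ B) ∩ (B ∪ A). Then either x ∈ T ∩ B and x ∉ A; or x ∈ T ∩ B ∩ A. In each case x ∈ B ∩ (T ∪ B), so (T ∩ B) ∩ (B ∪ A) ⊆ B ∩ (T ∪ B).

Reverse inclusion. This inclusion fails. Take T = ∅, B = {1}, A = ∅; then 1 ∈ B ∩ (T ∪ B) but 1 ∉ (T ∩ B) ∩ (B ∪ A).

The sets are not equal: only the forward inclusion holds.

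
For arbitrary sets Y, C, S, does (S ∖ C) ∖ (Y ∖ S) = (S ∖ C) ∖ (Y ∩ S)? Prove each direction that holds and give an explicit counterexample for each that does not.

(⊆) fails; (⊇) holds.

(⟹) This inclusion fails. Take Y = {1}, C = ∅, S = {1}; then 1 ∈ (S ∖ C) ∖ (Y ∖ S) but 1 ∉ (S ∖ C) ∖ (Y ∩ S).

(⟸) Let x ∈ (S ∖ C) ∖ (Y ∩ S). Then x ∈ S and x ∉ Y, C, from which x ∈ (S ∖ C) ∖ (Y ∖ S).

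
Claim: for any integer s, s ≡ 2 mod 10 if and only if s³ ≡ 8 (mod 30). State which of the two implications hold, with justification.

(←) The residues r modulo 30 with r³ ≡ 8 (mod 30) are exactly {2}, and each is ≡ 2 (mod 10).

(→) This fails: take s = 12. Then 12 ≡ 2 (mod 10), but 12³ = 1728 ≡ 18 (mod 30), not 8.

Only the reverse direction holds.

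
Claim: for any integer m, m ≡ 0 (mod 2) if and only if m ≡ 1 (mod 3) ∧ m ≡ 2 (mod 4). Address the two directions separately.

Only the reverse direction holds.

(⇒) This fails: m = 0 gives 0 ≡ 0 (mod 2) but 0 ≡ 0 (mod 3), so the conjunction on the right does not hold.

(⇐) Conversely, if m ≡ 1 (mod 3) and m ≡ 2 (mod 4), then by the Chinese remainder theorem m ≡ 10 (mod 12). Since 10 ≡ 0 (mod 2) and 2 ∣ 12, we get m ≡ 0 (mod 2).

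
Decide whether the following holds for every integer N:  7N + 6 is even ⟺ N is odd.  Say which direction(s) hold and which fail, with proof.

Forward direction. This fails: N = 2 gives 7N + 6 = 20, which is even, but 2 is even, not odd.

Converse. This also fails: N = 5 is odd, but 7N + 6 = 41 is odd, not even.

Both directions fail.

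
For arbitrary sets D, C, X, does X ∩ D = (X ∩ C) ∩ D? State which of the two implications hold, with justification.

(⊇) Let x ∈ (X ∩ C) ∩ D. Then x ∈ D ∩ C ∩ X, from which x ∈ X ∩ D.

(⊆) This inclusion fails. Take D = {1}, C = ∅, X = {1}; then 1 ∈ X ∩ D but 1 ∉ (X ∩ C) ∩ D.

Only the reverse inclusion holds.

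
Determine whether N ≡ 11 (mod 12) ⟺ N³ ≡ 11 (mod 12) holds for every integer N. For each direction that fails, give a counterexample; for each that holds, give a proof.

The biconditional holds.

Forward direction. Suppose N ≡ 11 (mod 12). Write N = 12j + 11. Then (12j + 11)³ = 1728j³ + 4752j² + 4356j + 1331 = 12(144j³ + 396j² + 363j + 110) + 11, so N³ ≡ 11 (mod 12).

Converse. For the converse, argue contrapositively. If N ≢ 11 (mod 12), then N is congruent to one of 0, 1, 2, 3, 4, 5, 6, 7, 8, 9, 10 modulo 12, and these give N³ ≡ 0, 1, 8, 3, 4, 5, 0, 7, 8, 9, 4 respectively — never 11.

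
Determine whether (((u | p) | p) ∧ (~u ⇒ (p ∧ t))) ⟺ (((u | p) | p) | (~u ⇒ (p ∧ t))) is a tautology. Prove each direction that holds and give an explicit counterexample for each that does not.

(⇐) This fails. Under t = F, u = F, p = T, the left side is false but the right side is true.

(⇒) Assume the antecedent. If u is true, ((u | p) | p) | (~u ⇒ (p ∧ t)) reduces to true regardless of the other variables. If u is false, the antecedent forces (t = T, u = F, p = T), and ((u | p) | p) | (~u ⇒ (p ∧ t)) holds there. Either way ((u | p) | p) | (~u ⇒ (p ∧ t)) holds.

Not equivalent: only (⇒) holds.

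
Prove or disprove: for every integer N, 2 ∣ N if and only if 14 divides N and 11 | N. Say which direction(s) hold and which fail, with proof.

Not equivalent: only (⇐) holds.

[⇒] This fails: take N = 2. Certainly 2 ∣ 2, but 14 ∤ 2.

[⇐] Suppose 14 ∣ N and 11 ∣ N. Any common multiple of 14 and 11 is a multiple of their lcm; here gcd(14, 11) = 1, so lcm(14, 11) = 14·11 = 154, so 154 ∣ N. Since 2 ∣ 154, it follows that 2 ∣ N.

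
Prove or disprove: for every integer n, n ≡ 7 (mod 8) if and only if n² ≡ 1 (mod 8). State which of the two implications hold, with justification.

[⇒] Suppose n ≡ 7 (mod 8). Write n = 8j + 7. Then (8j + 7)² = 64j² + 112j + 49 = 8(8j² + 14j + 6) + 1, so n² ≡ 1 (mod 8).

[⇐] This fails: take n = 1. Then 1² = 1 ≡ 1 (mod 8), yet 1 ≡ 1 (mod 8), not 7.

Not equivalent: only (⇒) holds.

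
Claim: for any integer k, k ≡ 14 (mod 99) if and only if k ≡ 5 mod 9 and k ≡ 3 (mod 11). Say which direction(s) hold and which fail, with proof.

Both directions hold.

(⇐) If k ≡ 5 (mod 9) and k ≡ 3 (mod 11), then by the Chinese remainder theorem k ≡ 14 (mod 99). This is exactly k ≡ 14 (mod 99).

(⇒) Suppose k ≡ 14 (mod 99); write k = 99j + 14. Since 9 ∣ 99, reducing mod 9 gives k ≡ 14 ≡ 5 (mod 9); since 11 ∣ 99, reducing mod 11 gives k ≡ 14 ≡ 3 (mod 11).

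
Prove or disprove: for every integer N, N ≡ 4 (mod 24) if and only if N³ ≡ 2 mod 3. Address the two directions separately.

(⇒) fails and (⇐) fails.

(⇒) This fails: take N = 4. Then 4 ≡ 4 (mod 24), but 4³ = 64 ≡ 1 (mod 3), not 2.

(⇐) This fails: take N = 2. Then 2³ = 8 ≡ 2 (mod 3), yet 2 ≡ 2 (mod 24), not 4.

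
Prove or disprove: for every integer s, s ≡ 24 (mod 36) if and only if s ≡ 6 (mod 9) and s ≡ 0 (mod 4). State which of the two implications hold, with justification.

The biconditional holds.

Forward direction. Suppose s ≡ 24 (mod 36); write s = 36j + 24. Since 9 ∣ 36, reducing mod 9 gives s ≡ 24 ≡ 6 (mod 9); since 4 ∣ 36, reducing mod 4 gives s ≡ 24 ≡ 0 (mod 4).

Converse. If s ≡ 6 (mod 9) and s ≡ 0 (mod 4), then by the Chinese remainder theorem s ≡ 24 (mod 36). This is exactly s ≡ 24 (mod 36).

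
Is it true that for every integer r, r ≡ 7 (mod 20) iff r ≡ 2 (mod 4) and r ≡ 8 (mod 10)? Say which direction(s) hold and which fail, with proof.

Neither implication holds.

[⇒] This fails: r = 7 gives 7 ≡ 7 (mod 20) but 7 ≡ 3 (mod 4), so the conjunction on the right does not hold.

[⇐] This fails: r = 18 satisfies both congruences on the right (18 ≡ 2 mod 4 and 18 ≡ 8 mod 10) yet 18 ≡ 18 (mod 20), not 7.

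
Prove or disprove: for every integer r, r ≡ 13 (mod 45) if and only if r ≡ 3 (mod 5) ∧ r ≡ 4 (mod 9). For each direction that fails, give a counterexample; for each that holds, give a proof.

(→) Suppose r ≡ 13 (mod 45); write r = 45j + 13. Since 5 ∣ 45, reducing mod 5 gives r ≡ 13 ≡ 3 (mod 5); since 9 ∣ 45, reducing mod 9 gives r ≡ 13 ≡ 4 (mod 9).

(←) Conversely, if r ≡ 3 (mod 5) and r ≡ 4 (mod 9), then by the Chinese remainder theorem r ≡ 13 (mod 45). This is exactly r ≡ 13 (mod 45).

Both directions hold; the statement is true.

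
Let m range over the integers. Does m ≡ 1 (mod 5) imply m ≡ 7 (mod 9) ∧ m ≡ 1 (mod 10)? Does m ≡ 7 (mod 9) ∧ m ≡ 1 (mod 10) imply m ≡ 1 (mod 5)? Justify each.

(⇒) fails; (⇐) holds.

(→) This fails: m = 1 gives 1 ≡ 1 (mod 5) but 1 ≡ 1 (mod 9), so the conjunction on the right does not hold.

(←) Conversely, if m ≡ 7 (mod 9) and m ≡ 1 (mod 10), then by the Chinese remainder theorem m ≡ 61 (mod 90). Since 61 ≡ 1 (mod 5) and 5 ∣ 90, we get m ≡ 1 (mod 5).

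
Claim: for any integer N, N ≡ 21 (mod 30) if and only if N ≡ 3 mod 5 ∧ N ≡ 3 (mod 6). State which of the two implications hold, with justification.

Neither direction holds.

(⟹) This fails: N = 21 gives 21 ≡ 21 (mod 30) but 21 ≡ 1 (mod 5), so the conjunction on the right does not hold.

(⟸) This fails: N = 3 satisfies both congruences on the right (3 ≡ 3 mod 5 and 3 ≡ 3 mod 6) yet 3 ≡ 3 (mod 30), not 21.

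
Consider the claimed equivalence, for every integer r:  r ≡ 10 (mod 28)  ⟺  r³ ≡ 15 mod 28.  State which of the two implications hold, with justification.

Neither implication holds.

(→) This fails: take r = 10. Then 10 ≡ 10 (mod 28), but 10³ = 1000 ≡ 20 (mod 28), not 15.

(←) This fails: take r = 11. Then 11³ = 1331 ≡ 15 (mod 28), yet 11 ≡ 11 (mod 28), not 10.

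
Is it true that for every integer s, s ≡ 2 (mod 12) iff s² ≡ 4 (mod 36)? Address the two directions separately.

Both directions fail.

[⇒] This fails: take s = 14. Then 14 ≡ 2 (mod 12), but 14² = 196 ≡ 16 (mod 36), not 4.

[⇐] This fails: take s = 16. Then 16² = 256 ≡ 4 (mod 36), yet 16 ≡ 4 (mod 12), not 2.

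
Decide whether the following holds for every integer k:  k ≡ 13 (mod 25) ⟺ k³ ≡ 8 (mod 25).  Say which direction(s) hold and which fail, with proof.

Both directions fail.

Forward direction. This fails: take k = 13. Then 13 ≡ 13 (mod 25), but 13³ = 2197 ≡ 22 (mod 25), not 8.

Converse. This fails: take k = 2. Then 2³ = 8 ≡ 8 (mod 25), yet 2 ≡ 2 (mod 25), not 13.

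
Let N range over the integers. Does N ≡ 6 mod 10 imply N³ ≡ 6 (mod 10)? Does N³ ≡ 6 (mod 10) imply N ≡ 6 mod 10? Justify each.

(←) For the converse, argue contrapositively. If N ≢ 6 (mod 10), then N is congruent to one of 0, 1, 2, 3, 4, 5, 7, 8, 9 modulo 10, and these give N³ ≡ 0, 1, 8, 7, 4, 5, 3, 2, 9 respectively — never 6.

(→) Suppose N ≡ 6 mod 10. Write N = 10j + 6. Then (10j + 6)³ = 1000j³ + 1800j² + 1080j + 216 = 10(100j³ + 180j² + 108j + 21) + 6, so N³ ≡ 6 (mod 10).

Both directions hold.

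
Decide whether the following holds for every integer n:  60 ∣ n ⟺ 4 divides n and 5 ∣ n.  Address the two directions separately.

Only the forward direction holds.

(⇒) If 60 ∣ n, write n = 60q. Since 60 = 15·4, n = 4·(15q), so 4 ∣ n; and since 60 = 12·5, n = 5·(12q), so 5 ∣ n.

(⇐) This fails: take n = 20. Both 4 ∣ 20 and 5 ∣ 20, yet 20 is not a multiple of 60 (since 20 = 0·60 + 20), so 60 ∤ 20.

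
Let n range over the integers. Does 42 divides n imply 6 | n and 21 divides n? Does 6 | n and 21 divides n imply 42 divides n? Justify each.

(⟹) If 42 ∣ n, write n = 42q. Since 42 = 7·6, n = 6·(7q), so 6 ∣ n; and since 42 = 2·21, n = 21·(2q), so 21 ∣ n.

(⟸) Suppose 6 ∣ n and 21 ∣ n. Any common multiple of 6 and 21 is a multiple of their lcm; here lcm(6, 21) = 6·21/gcd(6, 21) = 126/3 = 42, so 42 ∣ n.

Both directions hold.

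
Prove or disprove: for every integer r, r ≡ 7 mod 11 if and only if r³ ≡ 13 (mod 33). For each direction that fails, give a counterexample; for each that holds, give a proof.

(←) The residues r modulo 33 with r³ ≡ 13 (mod 33) are exactly {7}, and each is ≡ 7 (mod 11).

(→) This fails: take r = 18. Then 18 ≡ 7 (mod 11), but 18³ = 5832 ≡ 24 (mod 33), not 13.

(⇒) fails; (⇐) holds.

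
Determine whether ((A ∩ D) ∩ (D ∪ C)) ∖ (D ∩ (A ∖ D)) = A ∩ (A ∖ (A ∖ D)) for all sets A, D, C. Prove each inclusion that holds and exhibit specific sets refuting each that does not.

Forward inclusion. Let x ∈ ((A ∩ D) ∩ (D ∪ C)) ∖ (D ∩ (A ∖ D)). Then either x ∈ A ∩ D and x ∉ C; or x ∈ A ∩ D ∩ C. In each case x ∈ A ∩ (A ∖ (A ∖ D)), so ((A ∩ D) ∩ (D ∪ C)) ∖ (D ∩ (A ∖ D)) ⊆ A ∩ (A ∖ (A ∖ D)).

Reverse inclusion. Let x ∈ A ∩ (A ∖ (A ∖ D)). Then either x ∈ A ∩ D and x ∉ C; or x ∈ A ∩ D ∩ C. In each case x ∈ ((A ∩ D) ∩ (D ∪ C)) ∖ (D ∩ (A ∖ D)), so A ∩ (A ∖ (A ∖ D)) ⊆ ((A ∩ D) ∩ (D ∪ C)) ∖ (D ∩ (A ∖ D)).

Both inclusions hold; the sets are equal.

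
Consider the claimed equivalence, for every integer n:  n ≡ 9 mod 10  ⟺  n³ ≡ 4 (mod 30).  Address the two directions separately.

Neither direction holds.

Forward direction. This fails: take n = 9. Then 9 ≡ 9 (mod 10), but 9³ = 729 ≡ 9 (mod 30), not 4.

Converse. This fails: take n = 4. Then 4³ = 64 ≡ 4 (mod 30), yet 4 ≡ 4 (mod 10), not 9.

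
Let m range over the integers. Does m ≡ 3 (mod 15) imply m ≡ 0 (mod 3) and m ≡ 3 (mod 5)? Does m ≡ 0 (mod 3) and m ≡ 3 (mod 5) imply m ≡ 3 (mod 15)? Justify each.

Both directions hold.

Forward direction. Suppose m ≡ 3 (mod 15); write m = 15j + 3. Since 3 ∣ 15, reducing mod 3 gives m ≡ 3 ≡ 0 (mod 3); since 5 ∣ 15, reducing mod 5 gives m ≡ 3 (mod 5).

Converse. If m ≡ 0 (mod 3) and m ≡ 3 (mod 5), then by the Chinese remainder theorem m ≡ 3 (mod 15). This is exactly m ≡ 3 (mod 15).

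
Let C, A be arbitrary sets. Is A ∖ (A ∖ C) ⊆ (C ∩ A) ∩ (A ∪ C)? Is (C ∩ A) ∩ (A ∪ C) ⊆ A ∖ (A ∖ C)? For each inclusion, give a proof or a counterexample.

Reverse inclusion. Let x ∈ (C ∩ A) ∩ (A ∪ C). Then x ∈ C ∩ A, from which x ∈ A ∖ (A ∖ C).

Forward inclusion. Let x ∈ A ∖ (A ∖ C). Then x ∈ C ∩ A, from which x ∈ (C ∩ A) ∩ (A ∪ C).

Both inclusions hold; the sets are equal.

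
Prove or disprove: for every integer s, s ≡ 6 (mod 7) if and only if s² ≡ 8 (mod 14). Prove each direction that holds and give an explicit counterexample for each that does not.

Both directions fail.

Forward direction. This fails: take s = 13. Then 13 ≡ 6 (mod 7), but 13² = 169 ≡ 1 (mod 14), not 8.

Converse. This fails: take s = 8. Then 8² = 64 ≡ 8 (mod 14), yet 8 ≡ 1 (mod 7), not 6.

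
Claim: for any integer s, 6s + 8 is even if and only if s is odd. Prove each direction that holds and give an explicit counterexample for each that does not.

(⇒) fails; (⇐) holds.

[⇒] This fails: take s = 6. Then 6s + 8 = 44, which is even, yet s = 6 is even, not odd.

[⇐] Suppose s is odd. Since 6 is even, 6s is even for every s, so 6s + 8 has the same parity as 8, which is even. Hence 6s + 8 is even.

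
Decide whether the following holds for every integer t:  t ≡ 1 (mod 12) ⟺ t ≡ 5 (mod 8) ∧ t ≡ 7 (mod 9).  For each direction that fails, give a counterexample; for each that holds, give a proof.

[⇒] This fails: t = 1 gives 1 ≡ 1 (mod 12) but 1 ≡ 1 (mod 8), so the conjunction on the right does not hold.

[⇐] Conversely, if t ≡ 5 (mod 8) and t ≡ 7 (mod 9), then by the Chinese remainder theorem t ≡ 61 (mod 72). Since 61 ≡ 1 (mod 12) and 12 ∣ 72, we get t ≡ 1 (mod 12).

Only the converse holds.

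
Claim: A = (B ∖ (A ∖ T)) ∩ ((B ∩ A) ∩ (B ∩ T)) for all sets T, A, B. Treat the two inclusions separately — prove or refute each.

(⊆) This inclusion fails. Take T = ∅, A = {1}, B = ∅; then 1 ∈ A but 1 ∉ (B ∖ (A ∖ T)) ∩ ((B ∩ A) ∩ (B ∩ T)).

(⊇) Let x ∈ (B ∖ (A ∖ T)) ∩ ((B ∩ A) ∩ (B ∩ T)). Then x ∈ T ∩ A ∩ B, from which x ∈ A.

Only the reverse inclusion holds.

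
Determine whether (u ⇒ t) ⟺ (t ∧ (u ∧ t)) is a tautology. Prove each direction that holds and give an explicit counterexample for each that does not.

Not equivalent: only (⇐) holds.

(→) This fails. Under u = F, t = F, the left side is true but the right side is false.

(←) Assume the antecedent. If u is true, the antecedent forces (u = T, t = T), and u ⇒ t holds there. If u is false, the antecedent cannot hold. Either way u ⇒ t holds.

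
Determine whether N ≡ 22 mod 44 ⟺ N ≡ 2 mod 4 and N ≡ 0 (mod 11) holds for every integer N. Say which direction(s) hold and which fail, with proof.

Forward direction. Suppose N ≡ 22 (mod 44); write N = 44j + 22. Since 4 ∣ 44, reducing mod 4 gives N ≡ 22 ≡ 2 (mod 4); since 11 ∣ 44, reducing mod 11 gives N ≡ 22 ≡ 0 (mod 11).

Converse. If N ≡ 2 (mod 4) and N ≡ 0 (mod 11), then by the Chinese remainder theorem N ≡ 22 (mod 44). This is exactly N ≡ 22 (mod 44).

Both implications hold.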